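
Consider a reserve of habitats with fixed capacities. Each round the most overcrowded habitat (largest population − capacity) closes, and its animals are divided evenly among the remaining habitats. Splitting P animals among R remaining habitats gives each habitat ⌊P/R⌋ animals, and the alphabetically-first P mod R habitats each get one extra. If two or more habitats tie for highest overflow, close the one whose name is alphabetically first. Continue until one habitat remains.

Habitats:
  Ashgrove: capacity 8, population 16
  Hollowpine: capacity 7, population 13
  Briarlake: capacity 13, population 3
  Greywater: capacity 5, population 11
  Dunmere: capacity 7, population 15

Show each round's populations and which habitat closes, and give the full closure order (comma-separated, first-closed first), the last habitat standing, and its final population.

Round 1: Ashgrove=16 Briarlake=3 Dunmere=15 Greywater=11 Hollowpine=13 → close Ashgrove (overflow 8)
  16÷4 = 4 each, +1 to first 0
Round 2: Briarlake=7 Dunmere=19 Greywater=15 Hollowpine=17 → close Dunmere (overflow 12)
  19÷3 = 6 each, +1 to first 1
Round 3: Briarlake=14 Greywater=21 Hollowpine=23 → close Greywater (overflow 16)
  21÷2 = 10 each, +1 to first 1
Round 4: Briarlake=25 Hollowpine=33 → close Hollowpine (overflow 26)
  33÷1 = 33 each, +1 to first 0

Closure order: Ashgrove, Dunmere, Greywater, Hollowpine
Last habitat: Briarlake with 58 animals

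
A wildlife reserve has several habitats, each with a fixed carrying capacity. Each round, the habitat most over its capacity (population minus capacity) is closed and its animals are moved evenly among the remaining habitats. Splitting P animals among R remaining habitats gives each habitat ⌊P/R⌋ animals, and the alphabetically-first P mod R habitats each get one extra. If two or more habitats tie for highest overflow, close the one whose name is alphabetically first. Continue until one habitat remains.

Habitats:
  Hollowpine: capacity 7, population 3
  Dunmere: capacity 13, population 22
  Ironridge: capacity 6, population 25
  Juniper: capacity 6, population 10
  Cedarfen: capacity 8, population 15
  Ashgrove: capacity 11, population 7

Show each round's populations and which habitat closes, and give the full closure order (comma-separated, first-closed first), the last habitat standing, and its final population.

Round 1: Ashgrove=7 Cedarfen=15 Dunmere=22 Hollowpine=3 Ironridge=25 Juniper=10 → close Ironridge (overflow 19)
  25÷5 = 5 each, +1 to first 0
Round 2: Ashgrove=12 Cedarfen=20 Dunmere=27 Hollowpine=8 Juniper=15 → close Dunmere (overflow 14)
  27÷4 = 6 each, +1 to first 3
Round 3: Ashgrove=19 Cedarfen=27 Hollowpine=15 Juniper=21 → close Cedarfen (overflow 19)
  27÷3 = 9 each, +1 to first 0
Round 4: Ashgrove=28 Hollowpine=24 Juniper=30 → close Juniper (overflow 24)
  30÷2 = 15 each, +1 to first 0
Round 5: Ashgrove=43 Hollowpine=39 → close Ashgrove (overflow 32)
  43÷1 = 43 each, +1 to first 0

Closure order: Ironridge, Dunmere, Cedarfen, Juniper, Ashgrove
Last habitat: Hollowpine with 82 animals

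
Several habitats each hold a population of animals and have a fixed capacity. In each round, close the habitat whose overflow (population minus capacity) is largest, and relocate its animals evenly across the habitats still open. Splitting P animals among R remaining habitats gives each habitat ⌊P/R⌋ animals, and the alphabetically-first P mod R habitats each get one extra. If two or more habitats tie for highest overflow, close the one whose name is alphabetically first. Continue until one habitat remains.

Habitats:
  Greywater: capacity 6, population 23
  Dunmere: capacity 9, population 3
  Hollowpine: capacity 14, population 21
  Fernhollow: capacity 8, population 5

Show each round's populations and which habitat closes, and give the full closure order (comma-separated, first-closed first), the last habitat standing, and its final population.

Closure order: Greywater, Hollowpine, Fernhollow
Last habitat: Dunmere with 52 animals

Round 1: Dunmere=3 Fernhollow=5 Greywater=23 Hollowpine=21 → close Greywater (overflow 17)
  23÷3 = 7 each, +1 to first 2
Round 2: Dunmere=11 Fernhollow=13 Hollowpine=28 → close Hollowpine (overflow 14)
  28÷2 = 14 each, +1 to first 0
Round 3: Dunmere=25 Fernhollow=27 → close Fernhollow (overflow 19)
  27÷1 = 27 each, +1 to first 0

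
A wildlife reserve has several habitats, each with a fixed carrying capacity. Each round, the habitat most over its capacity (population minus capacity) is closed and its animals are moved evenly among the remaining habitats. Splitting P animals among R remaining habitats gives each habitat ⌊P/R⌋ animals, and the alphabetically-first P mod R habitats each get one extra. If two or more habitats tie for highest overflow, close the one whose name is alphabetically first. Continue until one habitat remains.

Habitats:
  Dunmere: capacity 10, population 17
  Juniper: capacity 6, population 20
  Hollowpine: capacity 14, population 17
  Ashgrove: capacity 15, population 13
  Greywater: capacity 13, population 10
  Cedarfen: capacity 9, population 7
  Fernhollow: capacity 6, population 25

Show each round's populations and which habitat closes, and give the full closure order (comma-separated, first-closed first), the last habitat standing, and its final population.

Closure order: Fernhollow, Juniper, Dunmere, Hollowpine, Ashgrove, Cedarfen
Last habitat: Greywater with 109 animals

Round 1: Ashgrove=13 Cedarfen=7 Dunmere=17 Fernhollow=25 Greywater=10 Hollowpine=17 Juniper=20 → close Fernhollow (overflow 19)
  25÷6 = 4 each, +1 to first 1
Round 2: Ashgrove=18 Cedarfen=11 Dunmere=21 Greywater=14 Hollowpine=21 Juniper=24 → close Juniper (overflow 18)
  24÷5 = 4 each, +1 to first 4
Round 3: Ashgrove=23 Cedarfen=16 Dunmere=26 Greywater=19 Hollowpine=25 → close Dunmere (overflow 16)
  26÷4 = 6 each, +1 to first 2
Round 4: Ashgrove=30 Cedarfen=23 Greywater=25 Hollowpine=31 → close Hollowpine (overflow 17)
  31÷3 = 10 each, +1 to first 1
Round 5: Ashgrove=41 Cedarfen=33 Greywater=35 → close Ashgrove (overflow 26)
  41÷2 = 20 each, +1 to first 1
Round 6: Cedarfen=54 Greywater=55 → close Cedarfen (overflow 45)
  54÷1 = 54 each, +1 to first 0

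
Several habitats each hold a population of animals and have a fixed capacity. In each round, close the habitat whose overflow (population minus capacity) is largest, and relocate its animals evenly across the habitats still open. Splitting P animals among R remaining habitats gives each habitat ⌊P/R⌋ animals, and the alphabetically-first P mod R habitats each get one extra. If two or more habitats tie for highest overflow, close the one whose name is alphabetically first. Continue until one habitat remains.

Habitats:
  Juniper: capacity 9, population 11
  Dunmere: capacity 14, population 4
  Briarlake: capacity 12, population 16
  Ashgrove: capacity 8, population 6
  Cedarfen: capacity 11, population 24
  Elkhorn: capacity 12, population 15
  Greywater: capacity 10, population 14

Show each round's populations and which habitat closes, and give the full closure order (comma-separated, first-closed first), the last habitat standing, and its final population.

Closure order: Cedarfen, Briarlake, Greywater, Elkhorn, Juniper, Ashgrove
Last habitat: Dunmere with 90 animals

Round 1: Ashgrove=6 Briarlake=16 Cedarfen=24 Dunmere=4 Elkhorn=15 Greywater=14 Juniper=11 → close Cedarfen (overflow 13)
  24÷6 = 4 each, +1 to first 0
Round 2: Ashgrove=10 Briarlake=20 Dunmere=8 Elkhorn=19 Greywater=18 Juniper=15 → close Briarlake (overflow 8)
  20÷5 = 4 each, +1 to first 0
Round 3: Ashgrove=14 Dunmere=12 Elkhorn=23 Greywater=22 Juniper=19 → close Greywater (overflow 12)
  22÷4 = 5 each, +1 to first 2
Round 4: Ashgrove=20 Dunmere=18 Elkhorn=28 Juniper=24 → close Elkhorn (overflow 16)
  28÷3 = 9 each, +1 to first 1
Round 5: Ashgrove=30 Dunmere=27 Juniper=33 → close Juniper (overflow 24)
  33÷2 = 16 each, +1 to first 1
Round 6: Ashgrove=47 Dunmere=43 → close Ashgrove (overflow 39)
  47÷1 = 47 each, +1 to first 0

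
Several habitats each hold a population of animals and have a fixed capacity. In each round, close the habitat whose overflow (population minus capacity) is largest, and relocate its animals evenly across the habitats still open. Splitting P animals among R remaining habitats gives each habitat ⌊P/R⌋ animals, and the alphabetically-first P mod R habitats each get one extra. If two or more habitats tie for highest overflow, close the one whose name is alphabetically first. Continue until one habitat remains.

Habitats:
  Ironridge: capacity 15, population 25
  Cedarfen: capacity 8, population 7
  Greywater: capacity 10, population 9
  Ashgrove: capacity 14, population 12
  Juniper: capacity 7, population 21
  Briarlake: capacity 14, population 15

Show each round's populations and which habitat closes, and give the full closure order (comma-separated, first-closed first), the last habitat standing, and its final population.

Round 1: Ashgrove=12 Briarlake=15 Cedarfen=7 Greywater=9 Ironridge=25 Juniper=21 → close Juniper (overflow 14)
  21÷5 = 4 each, +1 to first 1
Round 2: Ashgrove=17 Briarlake=19 Cedarfen=11 Greywater=13 Ironridge=29 → close Ironridge (overflow 14)
  29÷4 = 7 each, +1 to first 1
Round 3: Ashgrove=25 Briarlake=26 Cedarfen=18 Greywater=20 → close Briarlake (overflow 12)
  26÷3 = 8 each, +1 to first 2
Round 4: Ashgrove=34 Cedarfen=27 Greywater=28 → close Ashgrove (overflow 20)
  34÷2 = 17 each, +1 to first 0
Round 5: Cedarfen=44 Greywater=45 → close Cedarfen (overflow 36)
  44÷1 = 44 each, +1 to first 0

Closure order: Juniper, Ironridge, Briarlake, Ashgrove, Cedarfen
Last habitat: Greywater with 89 animals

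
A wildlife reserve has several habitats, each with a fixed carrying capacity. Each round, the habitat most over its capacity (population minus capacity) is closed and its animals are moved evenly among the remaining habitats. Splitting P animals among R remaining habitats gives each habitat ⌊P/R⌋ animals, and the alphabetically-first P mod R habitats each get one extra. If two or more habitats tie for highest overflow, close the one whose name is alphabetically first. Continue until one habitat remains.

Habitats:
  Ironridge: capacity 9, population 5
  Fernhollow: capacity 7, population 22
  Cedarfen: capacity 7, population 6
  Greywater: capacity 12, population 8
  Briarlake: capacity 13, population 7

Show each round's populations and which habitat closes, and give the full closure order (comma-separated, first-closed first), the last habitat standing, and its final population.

Closure order: Fernhollow, Cedarfen, Greywater, Briarlake
Last habitat: Ironridge with 48 animals

Round 1: Briarlake=7 Cedarfen=6 Fernhollow=22 Greywater=8 Ironridge=5 → close Fernhollow (overflow 15)
  22÷4 = 5 each, +1 to first 2
Round 2: Briarlake=13 Cedarfen=12 Greywater=13 Ironridge=10 → close Cedarfen (overflow 5)
  12÷3 = 4 each, +1 to first 0
Round 3: Briarlake=17 Greywater=17 Ironridge=14 → close Greywater (overflow 5)
  17÷2 = 8 each, +1 to first 1
Round 4: Briarlake=26 Ironridge=22 → close Briarlake (overflow 13)
  26÷1 = 26 each, +1 to first 0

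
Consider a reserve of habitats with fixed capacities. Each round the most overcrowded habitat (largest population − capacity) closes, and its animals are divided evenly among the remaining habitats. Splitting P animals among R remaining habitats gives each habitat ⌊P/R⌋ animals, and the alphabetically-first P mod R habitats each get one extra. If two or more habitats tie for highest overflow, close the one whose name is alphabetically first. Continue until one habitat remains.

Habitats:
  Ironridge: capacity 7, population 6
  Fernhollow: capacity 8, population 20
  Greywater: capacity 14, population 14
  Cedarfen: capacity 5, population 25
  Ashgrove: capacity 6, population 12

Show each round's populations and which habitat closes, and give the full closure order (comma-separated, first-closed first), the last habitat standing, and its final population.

Round 1: Ashgrove=12 Cedarfen=25 Fernhollow=20 Greywater=14 Ironridge=6 → close Cedarfen (overflow 20)
  25÷4 = 6 each, +1 to first 1
Round 2: Ashgrove=19 Fernhollow=26 Greywater=20 Ironridge=12 → close Fernhollow (overflow 18)
  26÷3 = 8 each, +1 to first 2
Round 3: Ashgrove=28 Greywater=29 Ironridge=20 → close Ashgrove (overflow 22)
  28÷2 = 14 each, +1 to first 0
Round 4: Greywater=43 Ironridge=34 → close Greywater (overflow 29)
  43÷1 = 43 each, +1 to first 0

Closure order: Cedarfen, Fernhollow, Ashgrove, Greywater
Last habitat: Ironridge with 77 animals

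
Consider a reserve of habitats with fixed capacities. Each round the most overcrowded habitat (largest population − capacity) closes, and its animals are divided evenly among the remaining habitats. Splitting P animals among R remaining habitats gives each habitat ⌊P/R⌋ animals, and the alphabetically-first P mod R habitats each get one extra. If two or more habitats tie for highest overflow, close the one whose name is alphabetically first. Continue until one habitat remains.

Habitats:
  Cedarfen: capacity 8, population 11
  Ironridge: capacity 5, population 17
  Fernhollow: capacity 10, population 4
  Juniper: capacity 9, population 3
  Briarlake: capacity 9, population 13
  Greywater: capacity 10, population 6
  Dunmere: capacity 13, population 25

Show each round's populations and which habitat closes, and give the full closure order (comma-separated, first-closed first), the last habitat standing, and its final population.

Round 1: Briarlake=13 Cedarfen=11 Dunmere=25 Fernhollow=4 Greywater=6 Ironridge=17 Juniper=3 → close Dunmere (overflow 12)
  25÷6 = 4 each, +1 to first 1
Round 2: Briarlake=18 Cedarfen=15 Fernhollow=8 Greywater=10 Ironridge=21 Juniper=7 → close Ironridge (overflow 16)
  21÷5 = 4 each, +1 to first 1
Round 3: Briarlake=23 Cedarfen=19 Fernhollow=12 Greywater=14 Juniper=11 → close Briarlake (overflow 14)
  23÷4 = 5 each, +1 to first 3
Round 4: Cedarfen=25 Fernhollow=18 Greywater=20 Juniper=16 → close Cedarfen (overflow 17)
  25÷3 = 8 each, +1 to first 1
Round 5: Fernhollow=27 Greywater=28 Juniper=24 → close Greywater (overflow 18)
  28÷2 = 14 each, +1 to first 0
Round 6: Fernhollow=41 Juniper=38 → close Fernhollow (overflow 31)
  41÷1 = 41 each, +1 to first 0

Closure order: Dunmere, Ironridge, Briarlake, Cedarfen, Greywater, Fernhollow
Last habitat: Juniper with 79 animals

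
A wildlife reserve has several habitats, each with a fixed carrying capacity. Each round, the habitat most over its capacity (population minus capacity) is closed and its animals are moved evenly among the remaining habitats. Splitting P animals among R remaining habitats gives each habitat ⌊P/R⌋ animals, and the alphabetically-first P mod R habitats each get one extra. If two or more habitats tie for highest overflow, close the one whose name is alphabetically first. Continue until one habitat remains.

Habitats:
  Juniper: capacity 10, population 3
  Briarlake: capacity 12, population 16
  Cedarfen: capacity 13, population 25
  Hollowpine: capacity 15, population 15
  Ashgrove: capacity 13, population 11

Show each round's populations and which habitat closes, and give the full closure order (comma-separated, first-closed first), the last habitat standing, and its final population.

Round 1: Ashgrove=11 Briarlake=16 Cedarfen=25 Hollowpine=15 Juniper=3 → close Cedarfen (overflow 12)
  25÷4 = 6 each, +1 to first 1
Round 2: Ashgrove=18 Briarlake=22 Hollowpine=21 Juniper=9 → close Briarlake (overflow 10)
  22÷3 = 7 each, +1 to first 1
Round 3: Ashgrove=26 Hollowpine=28 Juniper=16 → close Ashgrove (overflow 13)
  26÷2 = 13 each, +1 to first 0
Round 4: Hollowpine=41 Juniper=29 → close Hollowpine (overflow 26)
  41÷1 = 41 each, +1 to first 0

Closure order: Cedarfen, Briarlake, Ashgrove, Hollowpine
Last habitat: Juniper with 70 animals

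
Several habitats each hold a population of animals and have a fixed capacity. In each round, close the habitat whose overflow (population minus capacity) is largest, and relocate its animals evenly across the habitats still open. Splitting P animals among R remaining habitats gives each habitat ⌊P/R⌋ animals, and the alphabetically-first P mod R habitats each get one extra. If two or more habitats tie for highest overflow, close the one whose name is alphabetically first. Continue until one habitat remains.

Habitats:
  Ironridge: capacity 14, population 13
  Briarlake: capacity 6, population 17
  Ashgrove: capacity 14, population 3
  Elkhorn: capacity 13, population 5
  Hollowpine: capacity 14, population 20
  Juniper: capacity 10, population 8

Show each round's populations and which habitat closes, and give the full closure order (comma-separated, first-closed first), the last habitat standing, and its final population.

Round 1: Ashgrove=3 Briarlake=17 Elkhorn=5 Hollowpine=20 Ironridge=13 Juniper=8 → close Briarlake (overflow 11)
  17÷5 = 3 each, +1 to first 2
Round 2: Ashgrove=7 Elkhorn=9 Hollowpine=23 Ironridge=16 Juniper=11 → close Hollowpine (overflow 9)
  23÷4 = 5 each, +1 to first 3
Round 3: Ashgrove=13 Elkhorn=15 Ironridge=22 Juniper=16 → close Ironridge (overflow 8)
  22÷3 = 7 each, +1 to first 1
Round 4: Ashgrove=21 Elkhorn=22 Juniper=23 → close Juniper (overflow 13)
  23÷2 = 11 each, +1 to first 1
Round 5: Ashgrove=33 Elkhorn=33 → close Elkhorn (overflow 20)
  33÷1 = 33 each, +1 to first 0

Closure order: Briarlake, Hollowpine, Ironridge, Juniper, Elkhorn
Last habitat: Ashgrove with 66 animals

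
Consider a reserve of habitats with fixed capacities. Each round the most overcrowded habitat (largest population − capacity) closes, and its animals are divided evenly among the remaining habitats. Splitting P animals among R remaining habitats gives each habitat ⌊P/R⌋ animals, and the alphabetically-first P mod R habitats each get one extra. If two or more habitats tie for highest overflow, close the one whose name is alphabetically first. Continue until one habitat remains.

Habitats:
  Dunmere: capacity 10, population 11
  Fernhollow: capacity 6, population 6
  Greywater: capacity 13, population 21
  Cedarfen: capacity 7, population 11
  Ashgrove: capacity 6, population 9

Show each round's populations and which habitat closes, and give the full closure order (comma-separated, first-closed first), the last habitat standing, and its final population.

Closure order: Greywater, Ashgrove, Cedarfen, Dunmere
Last habitat: Fernhollow with 58 animals

Round 1: Ashgrove=9 Cedarfen=11 Dunmere=11 Fernhollow=6 Greywater=21 → close Greywater (overflow 8)
  21÷4 = 5 each, +1 to first 1
Round 2: Ashgrove=15 Cedarfen=16 Dunmere=16 Fernhollow=11 → close Ashgrove (overflow 9)
  15÷3 = 5 each, +1 to first 0
Round 3: Cedarfen=21 Dunmere=21 Fernhollow=16 → close Cedarfen (overflow 14)
  21÷2 = 10 each, +1 to first 1
Round 4: Dunmere=32 Fernhollow=26 → close Dunmere (overflow 22)
  32÷1 = 32 each, +1 to first 0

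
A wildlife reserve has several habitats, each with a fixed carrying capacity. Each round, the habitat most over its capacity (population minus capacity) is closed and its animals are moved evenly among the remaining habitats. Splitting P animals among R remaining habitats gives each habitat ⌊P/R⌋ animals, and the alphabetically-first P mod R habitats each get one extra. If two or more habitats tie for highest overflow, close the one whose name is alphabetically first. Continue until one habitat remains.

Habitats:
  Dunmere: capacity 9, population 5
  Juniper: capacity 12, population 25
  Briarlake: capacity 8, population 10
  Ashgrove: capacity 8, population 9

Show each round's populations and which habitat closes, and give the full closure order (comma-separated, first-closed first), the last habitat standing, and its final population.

Round 1: Ashgrove=9 Briarlake=10 Dunmere=5 Juniper=25 → close Juniper (overflow 13)
  25÷3 = 8 each, +1 to first 1
Round 2: Ashgrove=18 Briarlake=18 Dunmere=13 → close Ashgrove (overflow 10)
  18÷2 = 9 each, +1 to first 0
Round 3: Briarlake=27 Dunmere=22 → close Briarlake (overflow 19)
  27÷1 = 27 each, +1 to first 0

Closure order: Juniper, Ashgrove, Briarlake
Last habitat: Dunmere with 49 animals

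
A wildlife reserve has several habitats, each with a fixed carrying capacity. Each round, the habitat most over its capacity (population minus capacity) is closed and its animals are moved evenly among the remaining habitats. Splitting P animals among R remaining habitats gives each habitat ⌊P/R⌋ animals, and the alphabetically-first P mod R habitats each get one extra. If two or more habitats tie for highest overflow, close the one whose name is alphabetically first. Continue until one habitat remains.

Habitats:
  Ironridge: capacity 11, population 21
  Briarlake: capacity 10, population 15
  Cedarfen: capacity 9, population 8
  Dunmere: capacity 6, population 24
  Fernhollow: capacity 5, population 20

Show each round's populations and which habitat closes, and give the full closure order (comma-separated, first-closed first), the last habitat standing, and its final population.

Round 1: Briarlake=15 Cedarfen=8 Dunmere=24 Fernhollow=20 Ironridge=21 → close Dunmere (overflow 18)
  24÷4 = 6 each, +1 to first 0
Round 2: Briarlake=21 Cedarfen=14 Fernhollow=26 Ironridge=27 → close Fernhollow (overflow 21)
  26÷3 = 8 each, +1 to first 2
Round 3: Briarlake=30 Cedarfen=23 Ironridge=35 → close Ironridge (overflow 24)
  35÷2 = 17 each, +1 to first 1
Round 4: Briarlake=48 Cedarfen=40 → close Briarlake (overflow 38)
  48÷1 = 48 each, +1 to first 0

Closure order: Dunmere, Fernhollow, Ironridge, Briarlake
Last habitat: Cedarfen with 88 animals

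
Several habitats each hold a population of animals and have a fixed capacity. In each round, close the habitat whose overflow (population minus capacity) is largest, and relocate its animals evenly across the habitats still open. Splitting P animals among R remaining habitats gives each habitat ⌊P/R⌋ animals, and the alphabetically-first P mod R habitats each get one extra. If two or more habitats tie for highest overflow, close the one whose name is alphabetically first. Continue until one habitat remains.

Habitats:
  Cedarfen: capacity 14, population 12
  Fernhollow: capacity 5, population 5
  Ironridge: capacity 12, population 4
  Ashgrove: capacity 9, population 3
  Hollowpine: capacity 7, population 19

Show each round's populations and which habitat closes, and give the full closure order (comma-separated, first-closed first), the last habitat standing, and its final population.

Closure order: Hollowpine, Fernhollow, Cedarfen, Ashgrove
Last habitat: Ironridge with 43 animals

Round 1: Ashgrove=3 Cedarfen=12 Fernhollow=5 Hollowpine=19 Ironridge=4 → close Hollowpine (overflow 12)
  19÷4 = 4 each, +1 to first 3
Round 2: Ashgrove=8 Cedarfen=17 Fernhollow=10 Ironridge=8 → close Fernhollow (overflow 5)
  10÷3 = 3 each, +1 to first 1
Round 3: Ashgrove=12 Cedarfen=20 Ironridge=11 → close Cedarfen (overflow 6)
  20÷2 = 10 each, +1 to first 0
Round 4: Ashgrove=22 Ironridge=21 → close Ashgrove (overflow 13)
  22÷1 = 22 each, +1 to first 0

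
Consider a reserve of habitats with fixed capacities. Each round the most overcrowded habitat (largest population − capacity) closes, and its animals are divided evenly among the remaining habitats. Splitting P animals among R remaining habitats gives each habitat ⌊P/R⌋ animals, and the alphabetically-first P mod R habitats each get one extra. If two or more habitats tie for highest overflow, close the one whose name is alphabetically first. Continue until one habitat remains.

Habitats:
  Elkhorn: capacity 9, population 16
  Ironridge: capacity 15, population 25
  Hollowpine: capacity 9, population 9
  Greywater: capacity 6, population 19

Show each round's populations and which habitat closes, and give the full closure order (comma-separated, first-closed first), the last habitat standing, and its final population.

Closure order: Greywater, Ironridge, Elkhorn
Last habitat: Hollowpine with 69 animals

Round 1: Elkhorn=16 Greywater=19 Hollowpine=9 Ironridge=25 → close Greywater (overflow 13)
  19÷3 = 6 each, +1 to first 1
Round 2: Elkhorn=23 Hollowpine=15 Ironridge=31 → close Ironridge (overflow 16)
  31÷2 = 15 each, +1 to first 1
Round 3: Elkhorn=39 Hollowpine=30 → close Elkhorn (overflow 30)
  39÷1 = 39 each, +1 to first 0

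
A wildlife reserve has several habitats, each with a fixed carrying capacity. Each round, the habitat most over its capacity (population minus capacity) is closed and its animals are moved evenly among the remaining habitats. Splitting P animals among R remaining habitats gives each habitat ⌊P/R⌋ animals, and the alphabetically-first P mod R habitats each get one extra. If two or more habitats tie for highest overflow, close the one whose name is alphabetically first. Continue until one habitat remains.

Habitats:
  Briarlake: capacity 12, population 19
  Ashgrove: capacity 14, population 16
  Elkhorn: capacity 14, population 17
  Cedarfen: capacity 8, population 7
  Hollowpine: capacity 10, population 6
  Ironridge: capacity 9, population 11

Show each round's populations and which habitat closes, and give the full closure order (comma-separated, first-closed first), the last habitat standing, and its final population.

Closure order: Briarlake, Elkhorn, Ashgrove, Ironridge, Cedarfen
Last habitat: Hollowpine with 76 animals

Round 1: Ashgrove=16 Briarlake=19 Cedarfen=7 Elkhorn=17 Hollowpine=6 Ironridge=11 → close Briarlake (overflow 7)
  19÷5 = 3 each, +1 to first 4
Round 2: Ashgrove=20 Cedarfen=11 Elkhorn=21 Hollowpine=10 Ironridge=14 → close Elkhorn (overflow 7)
  21÷4 = 5 each, +1 to first 1
Round 3: Ashgrove=26 Cedarfen=16 Hollowpine=15 Ironridge=19 → close Ashgrove (overflow 12)
  26÷3 = 8 each, +1 to first 2
Round 4: Cedarfen=25 Hollowpine=24 Ironridge=27 → close Ironridge (overflow 18)
  27÷2 = 13 each, +1 to first 1
Round 5: Cedarfen=39 Hollowpine=37 → close Cedarfen (overflow 31)
  39÷1 = 39 each, +1 to first 0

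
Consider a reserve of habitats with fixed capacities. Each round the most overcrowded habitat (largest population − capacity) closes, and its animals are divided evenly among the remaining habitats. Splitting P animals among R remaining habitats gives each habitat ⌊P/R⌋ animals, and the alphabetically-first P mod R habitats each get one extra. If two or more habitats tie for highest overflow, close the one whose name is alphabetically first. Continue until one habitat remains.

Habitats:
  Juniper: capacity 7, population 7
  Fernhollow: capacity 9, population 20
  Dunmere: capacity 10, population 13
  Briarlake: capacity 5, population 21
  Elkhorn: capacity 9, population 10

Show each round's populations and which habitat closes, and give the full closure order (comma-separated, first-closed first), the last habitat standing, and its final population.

Round 1: Briarlake=21 Dunmere=13 Elkhorn=10 Fernhollow=20 Juniper=7 → close Briarlake (overflow 16)
  21÷4 = 5 each, +1 to first 1
Round 2: Dunmere=19 Elkhorn=15 Fernhollow=25 Juniper=12 → close Fernhollow (overflow 16)
  25÷3 = 8 each, +1 to first 1
Round 3: Dunmere=28 Elkhorn=23 Juniper=20 → close Dunmere (overflow 18)
  28÷2 = 14 each, +1 to first 0
Round 4: Elkhorn=37 Juniper=34 → close Elkhorn (overflow 28)
  37÷1 = 37 each, +1 to first 0

Closure order: Briarlake, Fernhollow, Dunmere, Elkhorn
Last habitat: Juniper with 71 animals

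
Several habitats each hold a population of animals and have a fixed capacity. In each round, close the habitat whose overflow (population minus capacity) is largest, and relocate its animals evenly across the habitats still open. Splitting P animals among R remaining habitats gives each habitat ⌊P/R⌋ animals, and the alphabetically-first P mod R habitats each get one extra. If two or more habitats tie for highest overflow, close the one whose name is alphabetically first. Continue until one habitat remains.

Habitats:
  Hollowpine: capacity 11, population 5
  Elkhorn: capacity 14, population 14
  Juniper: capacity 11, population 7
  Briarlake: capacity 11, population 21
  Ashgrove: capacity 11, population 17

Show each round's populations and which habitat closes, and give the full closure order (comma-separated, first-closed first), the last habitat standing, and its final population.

Closure order: Briarlake, Ashgrove, Elkhorn, Hollowpine
Last habitat: Juniper with 64 animals

Round 1: Ashgrove=17 Briarlake=21 Elkhorn=14 Hollowpine=5 Juniper=7 → close Briarlake (overflow 10)
  21÷4 = 5 each, +1 to first 1
Round 2: Ashgrove=23 Elkhorn=19 Hollowpine=10 Juniper=12 → close Ashgrove (overflow 12)
  23÷3 = 7 each, +1 to first 2
Round 3: Elkhorn=27 Hollowpine=18 Juniper=19 → close Elkhorn (overflow 13)
  27÷2 = 13 each, +1 to first 1
Round 4: Hollowpine=32 Juniper=32 → close Hollowpine (overflow 21)
  32÷1 = 32 each, +1 to first 0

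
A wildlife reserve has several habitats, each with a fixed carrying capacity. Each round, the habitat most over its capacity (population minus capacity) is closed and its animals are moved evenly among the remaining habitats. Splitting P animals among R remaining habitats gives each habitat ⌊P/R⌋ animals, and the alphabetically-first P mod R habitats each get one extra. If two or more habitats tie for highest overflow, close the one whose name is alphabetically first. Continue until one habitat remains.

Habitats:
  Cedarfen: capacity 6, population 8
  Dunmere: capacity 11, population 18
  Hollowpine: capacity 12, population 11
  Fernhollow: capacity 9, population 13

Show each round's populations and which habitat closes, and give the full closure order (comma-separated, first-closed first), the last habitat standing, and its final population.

Round 1: Cedarfen=8 Dunmere=18 Fernhollow=13 Hollowpine=11 → close Dunmere (overflow 7)
  18÷3 = 6 each, +1 to first 0
Round 2: Cedarfen=14 Fernhollow=19 Hollowpine=17 → close Fernhollow (overflow 10)
  19÷2 = 9 each, +1 to first 1
Round 3: Cedarfen=24 Hollowpine=26 → close Cedarfen (overflow 18)
  24÷1 = 24 each, +1 to first 0

Closure order: Dunmere, Fernhollow, Cedarfen
Last habitat: Hollowpine with 50 animals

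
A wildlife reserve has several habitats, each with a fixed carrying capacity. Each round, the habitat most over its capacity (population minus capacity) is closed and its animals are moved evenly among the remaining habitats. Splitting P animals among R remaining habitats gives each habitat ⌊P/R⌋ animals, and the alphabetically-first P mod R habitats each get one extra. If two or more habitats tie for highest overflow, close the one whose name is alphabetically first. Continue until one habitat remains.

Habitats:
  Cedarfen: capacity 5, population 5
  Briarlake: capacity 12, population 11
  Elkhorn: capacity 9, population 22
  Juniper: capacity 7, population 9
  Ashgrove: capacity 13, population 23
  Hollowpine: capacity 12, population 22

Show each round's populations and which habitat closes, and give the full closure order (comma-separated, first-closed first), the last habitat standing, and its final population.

Round 1: Ashgrove=23 Briarlake=11 Cedarfen=5 Elkhorn=22 Hollowpine=22 Juniper=9 → close Elkhorn (overflow 13)
  22÷5 = 4 each, +1 to first 2
Round 2: Ashgrove=28 Briarlake=16 Cedarfen=9 Hollowpine=26 Juniper=13 → close Ashgrove (overflow 15)
  28÷4 = 7 each, +1 to first 0
Round 3: Briarlake=23 Cedarfen=16 Hollowpine=33 Juniper=20 → close Hollowpine (overflow 21)
  33÷3 = 11 each, +1 to first 0
Round 4: Briarlake=34 Cedarfen=27 Juniper=31 → close Juniper (overflow 24)
  31÷2 = 15 each, +1 to first 1
Round 5: Briarlake=50 Cedarfen=42 → close Briarlake (overflow 38)
  50÷1 = 50 each, +1 to first 0

Closure order: Elkhorn, Ashgrove, Hollowpine, Juniper, Briarlake
Last habitat: Cedarfen with 92 animals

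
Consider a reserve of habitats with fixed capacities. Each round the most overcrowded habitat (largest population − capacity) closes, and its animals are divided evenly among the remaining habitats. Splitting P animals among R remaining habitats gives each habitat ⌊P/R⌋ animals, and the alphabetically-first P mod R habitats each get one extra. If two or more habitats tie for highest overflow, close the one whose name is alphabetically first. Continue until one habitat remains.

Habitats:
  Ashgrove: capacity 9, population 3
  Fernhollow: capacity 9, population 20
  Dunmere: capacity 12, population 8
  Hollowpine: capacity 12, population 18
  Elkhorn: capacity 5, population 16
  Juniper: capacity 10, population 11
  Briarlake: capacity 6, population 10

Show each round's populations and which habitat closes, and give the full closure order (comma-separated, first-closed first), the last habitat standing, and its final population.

Closure order: Elkhorn, Fernhollow, Briarlake, Hollowpine, Juniper, Dunmere
Last habitat: Ashgrove with 86 animals

Round 1: Ashgrove=3 Briarlake=10 Dunmere=8 Elkhorn=16 Fernhollow=20 Hollowpine=18 Juniper=11 → close Elkhorn (overflow 11)
  16÷6 = 2 each, +1 to first 4
Round 2: Ashgrove=6 Briarlake=13 Dunmere=11 Fernhollow=23 Hollowpine=20 Juniper=13 → close Fernhollow (overflow 14)
  23÷5 = 4 each, +1 to first 3
Round 3: Ashgrove=11 Briarlake=18 Dunmere=16 Hollowpine=24 Juniper=17 → close Briarlake (overflow 12)
  18÷4 = 4 each, +1 to first 2
Round 4: Ashgrove=16 Dunmere=21 Hollowpine=28 Juniper=21 → close Hollowpine (overflow 16)
  28÷3 = 9 each, +1 to first 1
Round 5: Ashgrove=26 Dunmere=30 Juniper=30 → close Juniper (overflow 20)
  30÷2 = 15 each, +1 to first 0
Round 6: Ashgrove=41 Dunmere=45 → close Dunmere (overflow 33)
  45÷1 = 45 each, +1 to first 0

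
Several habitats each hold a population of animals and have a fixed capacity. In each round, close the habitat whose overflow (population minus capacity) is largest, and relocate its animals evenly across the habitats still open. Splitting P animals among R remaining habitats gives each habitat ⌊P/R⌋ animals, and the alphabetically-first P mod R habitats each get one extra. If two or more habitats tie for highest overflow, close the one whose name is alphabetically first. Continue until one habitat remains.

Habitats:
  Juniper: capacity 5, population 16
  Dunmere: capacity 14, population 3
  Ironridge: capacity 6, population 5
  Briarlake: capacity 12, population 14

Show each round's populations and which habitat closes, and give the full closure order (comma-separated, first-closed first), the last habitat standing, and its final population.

Round 1: Briarlake=14 Dunmere=3 Ironridge=5 Juniper=16 → close Juniper (overflow 11)
  16÷3 = 5 each, +1 to first 1
Round 2: Briarlake=20 Dunmere=8 Ironridge=10 → close Briarlake (overflow 8)
  20÷2 = 10 each, +1 to first 0
Round 3: Dunmere=18 Ironridge=20 → close Ironridge (overflow 14)
  20÷1 = 20 each, +1 to first 0

Closure order: Juniper, Briarlake, Ironridge
Last habitat: Dunmere with 38 animals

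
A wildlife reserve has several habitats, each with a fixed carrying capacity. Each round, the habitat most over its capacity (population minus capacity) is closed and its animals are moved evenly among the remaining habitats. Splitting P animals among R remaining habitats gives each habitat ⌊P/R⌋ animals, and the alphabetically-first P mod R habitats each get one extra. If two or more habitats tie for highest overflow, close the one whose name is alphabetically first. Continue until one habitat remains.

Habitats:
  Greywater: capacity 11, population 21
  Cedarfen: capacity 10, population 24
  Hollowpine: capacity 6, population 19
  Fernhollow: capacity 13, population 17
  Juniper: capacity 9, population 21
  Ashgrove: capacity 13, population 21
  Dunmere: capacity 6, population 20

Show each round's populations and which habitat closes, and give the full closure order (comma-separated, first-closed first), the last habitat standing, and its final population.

Round 1: Ashgrove=21 Cedarfen=24 Dunmere=20 Fernhollow=17 Greywater=21 Hollowpine=19 Juniper=21 → close Cedarfen (overflow 14)
  24÷6 = 4 each, +1 to first 0
Round 2: Ashgrove=25 Dunmere=24 Fernhollow=21 Greywater=25 Hollowpine=23 Juniper=25 → close Dunmere (overflow 18)
  24÷5 = 4 each, +1 to first 4
Round 3: Ashgrove=30 Fernhollow=26 Greywater=30 Hollowpine=28 Juniper=29 → close Hollowpine (overflow 22)
  28÷4 = 7 each, +1 to first 0
Round 4: Ashgrove=37 Fernhollow=33 Greywater=37 Juniper=36 → close Juniper (overflow 27)
  36÷3 = 12 each, +1 to first 0
Round 5: Ashgrove=49 Fernhollow=45 Greywater=49 → close Greywater (overflow 38)
  49÷2 = 24 each, +1 to first 1
Round 6: Ashgrove=74 Fernhollow=69 → close Ashgrove (overflow 61)
  74÷1 = 74 each, +1 to first 0

Closure order: Cedarfen, Dunmere, Hollowpine, Juniper, Greywater, Ashgrove
Last habitat: Fernhollow with 143 animals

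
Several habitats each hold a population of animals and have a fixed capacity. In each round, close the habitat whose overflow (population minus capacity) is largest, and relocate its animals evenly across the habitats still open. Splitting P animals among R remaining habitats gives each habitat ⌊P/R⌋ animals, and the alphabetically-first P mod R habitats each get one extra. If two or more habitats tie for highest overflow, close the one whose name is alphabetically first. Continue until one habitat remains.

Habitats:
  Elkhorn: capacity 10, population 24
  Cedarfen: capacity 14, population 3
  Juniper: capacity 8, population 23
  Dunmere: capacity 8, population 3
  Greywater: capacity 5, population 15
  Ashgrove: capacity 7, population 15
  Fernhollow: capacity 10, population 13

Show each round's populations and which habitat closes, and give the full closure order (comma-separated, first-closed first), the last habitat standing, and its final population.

Closure order: Juniper, Elkhorn, Ashgrove, Greywater, Fernhollow, Dunmere
Last habitat: Cedarfen with 96 animals

Round 1: Ashgrove=15 Cedarfen=3 Dunmere=3 Elkhorn=24 Fernhollow=13 Greywater=15 Juniper=23 → close Juniper (overflow 15)
  23÷6 = 3 each, +1 to first 5
Round 2: Ashgrove=19 Cedarfen=7 Dunmere=7 Elkhorn=28 Fernhollow=17 Greywater=18 → close Elkhorn (overflow 18)
  28÷5 = 5 each, +1 to first 3
Round 3: Ashgrove=25 Cedarfen=13 Dunmere=13 Fernhollow=22 Greywater=23 → close Ashgrove (overflow 18)
  25÷4 = 6 each, +1 to first 1
Round 4: Cedarfen=20 Dunmere=19 Fernhollow=28 Greywater=29 → close Greywater (overflow 24)
  29÷3 = 9 each, +1 to first 2
Round 5: Cedarfen=30 Dunmere=29 Fernhollow=37 → close Fernhollow (overflow 27)
  37÷2 = 18 each, +1 to first 1
Round 6: Cedarfen=49 Dunmere=47 → close Dunmere (overflow 39)
  47÷1 = 47 each, +1 to first 0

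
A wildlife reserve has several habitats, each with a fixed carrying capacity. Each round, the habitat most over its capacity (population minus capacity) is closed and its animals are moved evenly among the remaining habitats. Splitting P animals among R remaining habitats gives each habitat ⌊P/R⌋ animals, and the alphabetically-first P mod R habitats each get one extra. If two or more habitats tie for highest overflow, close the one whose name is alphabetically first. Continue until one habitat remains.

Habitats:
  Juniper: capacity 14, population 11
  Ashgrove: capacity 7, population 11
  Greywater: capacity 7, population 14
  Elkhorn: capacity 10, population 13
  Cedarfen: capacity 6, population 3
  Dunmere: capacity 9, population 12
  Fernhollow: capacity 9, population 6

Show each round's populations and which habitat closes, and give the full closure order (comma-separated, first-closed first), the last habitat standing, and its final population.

Closure order: Greywater, Ashgrove, Dunmere, Elkhorn, Cedarfen, Fernhollow
Last habitat: Juniper with 70 animals

Round 1: Ashgrove=11 Cedarfen=3 Dunmere=12 Elkhorn=13 Fernhollow=6 Greywater=14 Juniper=11 → close Greywater (overflow 7)
  14÷6 = 2 each, +1 to first 2
Round 2: Ashgrove=14 Cedarfen=6 Dunmere=14 Elkhorn=15 Fernhollow=8 Juniper=13 → close Ashgrove (overflow 7)
  14÷5 = 2 each, +1 to first 4
Round 3: Cedarfen=9 Dunmere=17 Elkhorn=18 Fernhollow=11 Juniper=15 → close Dunmere (overflow 8)
  17÷4 = 4 each, +1 to first 1
Round 4: Cedarfen=14 Elkhorn=22 Fernhollow=15 Juniper=19 → close Elkhorn (overflow 12)
  22÷3 = 7 each, +1 to first 1
Round 5: Cedarfen=22 Fernhollow=22 Juniper=26 → close Cedarfen (overflow 16)
  22÷2 = 11 each, +1 to first 0
Round 6: Fernhollow=33 Juniper=37 → close Fernhollow (overflow 24)
  33÷1 = 33 each, +1 to first 0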